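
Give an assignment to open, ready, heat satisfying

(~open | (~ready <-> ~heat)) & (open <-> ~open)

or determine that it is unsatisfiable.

The conjunct open <-> ~open is unsatisfiable on its own:
  open=F: evaluates to False.
  open=T: evaluates to False.
So the whole conjunction is unsatisfiable.

Unsatisfiable — no assignment works.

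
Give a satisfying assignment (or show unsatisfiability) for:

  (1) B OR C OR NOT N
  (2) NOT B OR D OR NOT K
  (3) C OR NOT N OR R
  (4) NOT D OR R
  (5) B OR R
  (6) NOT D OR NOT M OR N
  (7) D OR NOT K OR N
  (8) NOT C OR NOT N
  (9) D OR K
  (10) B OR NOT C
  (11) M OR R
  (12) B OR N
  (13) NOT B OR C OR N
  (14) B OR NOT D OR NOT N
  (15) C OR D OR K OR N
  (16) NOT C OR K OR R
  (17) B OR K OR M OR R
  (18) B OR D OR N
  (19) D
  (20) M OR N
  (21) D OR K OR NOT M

D = True, C = False, K = False, R = True, B = True, N = True, M = True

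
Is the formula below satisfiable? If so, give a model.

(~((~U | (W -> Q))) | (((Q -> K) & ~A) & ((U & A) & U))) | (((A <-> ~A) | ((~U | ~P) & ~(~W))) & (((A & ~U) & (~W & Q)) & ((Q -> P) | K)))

A = True, W = True, U = True, Q = False, K = True, P = True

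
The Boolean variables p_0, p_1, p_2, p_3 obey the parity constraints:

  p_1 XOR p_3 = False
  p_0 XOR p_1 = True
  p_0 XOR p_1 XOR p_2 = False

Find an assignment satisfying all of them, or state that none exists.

p_0: False; p_1: True; p_2: True; p_3: True

p_1 XOR p_3 = T XOR T = False ✓
p_0 XOR p_1 = F XOR T = True ✓
p_0 XOR p_1 XOR p_2 = F XOR T XOR T = False ✓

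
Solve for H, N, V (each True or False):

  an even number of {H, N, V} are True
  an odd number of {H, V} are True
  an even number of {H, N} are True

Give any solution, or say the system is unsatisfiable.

H = True, N = True, V = False

{H, N, V}: 2 true → even ✓
{H, V}: 1 true → odd ✓
{H, N}: 2 true → even ✓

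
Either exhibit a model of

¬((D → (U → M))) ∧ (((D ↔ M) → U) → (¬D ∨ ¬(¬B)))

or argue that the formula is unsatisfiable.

U = True, B = True, D = True, M = False

  ¬((D → (U → M))) = True
    D → (U → M) = False
      U → M = False
  ((D ↔ M) → U) → (¬D ∨ ¬(¬B)) = True
    (D ↔ M) → U = True
      D ↔ M = False
    ¬D ∨ ¬(¬B) = True
      ¬D = False
      ¬(¬B) = True
        ¬B = False
Both conjuncts True, so the formula holds.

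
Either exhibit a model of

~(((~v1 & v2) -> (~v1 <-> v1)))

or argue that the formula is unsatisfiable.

v1 = False, v2 = True

  ~(((~v1 & v2) -> (~v1 <-> v1))) = True
    (~v1 & v2) -> (~v1 <-> v1) = False
      ~v1 & v2 = True
        ~v1 = True
      ~v1 <-> v1 = False
        ~v1 = True
The formula evaluates to True.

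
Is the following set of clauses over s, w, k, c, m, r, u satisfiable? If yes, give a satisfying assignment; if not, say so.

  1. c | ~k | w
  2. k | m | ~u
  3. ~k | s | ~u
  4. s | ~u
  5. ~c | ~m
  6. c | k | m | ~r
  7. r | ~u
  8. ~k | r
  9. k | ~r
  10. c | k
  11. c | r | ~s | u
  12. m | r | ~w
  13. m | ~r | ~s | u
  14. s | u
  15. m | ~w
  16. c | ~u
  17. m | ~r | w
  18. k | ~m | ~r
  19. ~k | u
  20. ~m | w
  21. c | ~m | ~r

s = True, w = False, k = False, c = True, m = False, r = False, u = False

Try s = False:
  (s | ~u) forces u = False.
  clause (s | u) is falsified — backtrack.
So s = True.
Set w = False.
  then (~m | w) forces m = False.
  then (m | ~r | w) forces r = False.
  then (r | ~u) forces u = False.
  then (~k | r) forces k = False.
  then (c | k) forces c = True.
All clauses satisfied.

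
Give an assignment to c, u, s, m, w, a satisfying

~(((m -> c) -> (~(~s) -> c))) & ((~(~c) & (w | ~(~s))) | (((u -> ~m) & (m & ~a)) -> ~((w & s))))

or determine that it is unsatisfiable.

c = False; u = False; s = True; m = False; w = True; a = False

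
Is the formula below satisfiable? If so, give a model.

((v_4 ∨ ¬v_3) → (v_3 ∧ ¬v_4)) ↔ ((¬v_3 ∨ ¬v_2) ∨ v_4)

v_2: False, v_3: True, v_4: False

  ((v_4 ∨ ¬v_3) → (v_3 ∧ ¬v_4)) ↔ ((¬v_3 ∨ ¬v_2) ∨ v_4) = True
    (v_4 ∨ ¬v_3) → (v_3 ∧ ¬v_4) = True
      v_4 ∨ ¬v_3 = False
        ¬v_3 = False
      v_3 ∧ ¬v_4 = True
        ¬v_4 = True
    (¬v_3 ∨ ¬v_2) ∨ v_4 = True
      ¬v_3 ∨ ¬v_2 = True
        ¬v_3 = False
        ¬v_2 = True
The formula evaluates to True.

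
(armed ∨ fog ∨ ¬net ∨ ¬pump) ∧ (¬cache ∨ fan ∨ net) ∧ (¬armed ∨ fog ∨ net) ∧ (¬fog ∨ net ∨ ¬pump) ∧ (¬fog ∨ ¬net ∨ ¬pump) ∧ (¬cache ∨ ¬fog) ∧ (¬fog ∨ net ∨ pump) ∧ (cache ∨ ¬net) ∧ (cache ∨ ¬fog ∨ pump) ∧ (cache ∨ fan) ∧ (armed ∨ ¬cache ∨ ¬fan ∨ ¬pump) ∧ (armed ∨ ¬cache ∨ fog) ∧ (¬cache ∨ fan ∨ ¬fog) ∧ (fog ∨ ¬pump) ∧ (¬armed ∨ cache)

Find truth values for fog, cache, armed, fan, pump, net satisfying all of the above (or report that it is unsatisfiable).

fog=F, cache=F, armed=F, fan=T, pump=F, net=F

Try fog = True:
  (¬cache ∨ ¬fog) forces cache = False.
  (cache ∨ ¬net) forces net = False.
  (¬fog ∨ net ∨ ¬pump) forces pump = False.
  clause (¬fog ∨ net ∨ pump) is falsified — backtrack.
So fog = False.
  then (fog ∨ ¬pump) forces pump = False.
Set cache = False.
  then (cache ∨ ¬net) forces net = False.
  then (cache ∨ fan) forces fan = True.
  then (¬armed ∨ cache) forces armed = False.
All clauses satisfied.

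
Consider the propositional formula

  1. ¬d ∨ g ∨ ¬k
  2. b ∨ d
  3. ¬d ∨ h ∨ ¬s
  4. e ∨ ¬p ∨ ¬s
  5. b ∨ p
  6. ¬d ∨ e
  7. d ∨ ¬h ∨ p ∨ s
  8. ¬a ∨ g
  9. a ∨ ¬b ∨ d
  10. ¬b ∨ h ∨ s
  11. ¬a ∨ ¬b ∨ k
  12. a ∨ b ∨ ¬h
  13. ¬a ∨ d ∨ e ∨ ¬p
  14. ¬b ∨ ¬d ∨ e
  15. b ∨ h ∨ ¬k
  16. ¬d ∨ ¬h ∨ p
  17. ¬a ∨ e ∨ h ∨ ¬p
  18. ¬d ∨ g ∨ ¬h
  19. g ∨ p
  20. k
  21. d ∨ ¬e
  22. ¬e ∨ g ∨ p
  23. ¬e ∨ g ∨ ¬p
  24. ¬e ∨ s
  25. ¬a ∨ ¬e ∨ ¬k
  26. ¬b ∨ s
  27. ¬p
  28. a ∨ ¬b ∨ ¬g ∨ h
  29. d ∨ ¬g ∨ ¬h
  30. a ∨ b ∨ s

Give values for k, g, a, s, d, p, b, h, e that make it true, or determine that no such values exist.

Unit clause (k) forces k = True.
Unit clause (¬p) forces p = False.
In (b ∨ p) only b is left, so b = True.
In (g ∨ p) only g is left, so g = True.
In (¬b ∨ s) only s is left, so s = True.
Try a = False:
  (a ∨ ¬b ∨ d) forces d = True.
  (¬d ∨ h ∨ ¬s) forces h = True.
  clause (¬d ∨ ¬h ∨ p) is falsified — backtrack.
So a = True.
  then (¬a ∨ ¬e ∨ ¬k) forces e = False.
  then (¬d ∨ e) forces d = False.
  then (d ∨ ¬g ∨ ¬h) forces h = False.
All clauses satisfied.

k: True; g: True; a: True; s: True; d: False; p: False; b: True; h: False; e: False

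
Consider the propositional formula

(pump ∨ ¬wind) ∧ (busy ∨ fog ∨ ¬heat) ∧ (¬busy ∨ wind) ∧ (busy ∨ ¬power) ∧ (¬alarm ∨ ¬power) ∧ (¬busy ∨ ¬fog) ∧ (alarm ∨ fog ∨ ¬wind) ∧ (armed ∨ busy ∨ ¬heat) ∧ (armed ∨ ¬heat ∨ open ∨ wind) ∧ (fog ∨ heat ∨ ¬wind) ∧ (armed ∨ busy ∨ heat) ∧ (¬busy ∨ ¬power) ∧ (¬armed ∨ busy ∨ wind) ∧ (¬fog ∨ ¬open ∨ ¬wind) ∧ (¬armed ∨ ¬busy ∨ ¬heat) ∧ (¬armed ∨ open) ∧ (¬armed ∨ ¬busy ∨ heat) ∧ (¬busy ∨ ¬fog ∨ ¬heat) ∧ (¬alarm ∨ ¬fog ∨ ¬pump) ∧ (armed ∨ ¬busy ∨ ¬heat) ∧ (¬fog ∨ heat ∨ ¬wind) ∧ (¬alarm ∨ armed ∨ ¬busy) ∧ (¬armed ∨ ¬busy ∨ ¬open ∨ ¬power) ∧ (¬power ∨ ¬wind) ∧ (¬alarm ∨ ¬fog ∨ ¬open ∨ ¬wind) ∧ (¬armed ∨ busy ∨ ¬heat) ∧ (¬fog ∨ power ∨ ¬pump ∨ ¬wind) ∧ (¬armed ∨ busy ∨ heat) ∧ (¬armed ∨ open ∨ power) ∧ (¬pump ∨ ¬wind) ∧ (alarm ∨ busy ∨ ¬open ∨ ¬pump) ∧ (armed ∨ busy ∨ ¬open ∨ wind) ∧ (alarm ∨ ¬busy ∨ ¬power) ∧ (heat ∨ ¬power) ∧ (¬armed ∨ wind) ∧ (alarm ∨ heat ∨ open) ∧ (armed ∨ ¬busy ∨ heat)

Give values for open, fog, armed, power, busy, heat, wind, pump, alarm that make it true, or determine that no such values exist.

Unsatisfiable — no assignment works.

Case wind = True:
  (pump ∨ ¬wind) forces pump = True.
  Clause (¬pump ∨ ¬wind) is falsified — contradiction.
Case wind = False:
  (¬busy ∨ wind) forces busy = False.
  (busy ∨ ¬power) forces power = False.
  (¬armed ∨ busy ∨ wind) forces armed = False.
  (armed ∨ busy ∨ ¬heat) forces heat = False.
  Clause (armed ∨ busy ∨ heat) is falsified — contradiction.
Both cases fail, so the formula is unsatisfiable.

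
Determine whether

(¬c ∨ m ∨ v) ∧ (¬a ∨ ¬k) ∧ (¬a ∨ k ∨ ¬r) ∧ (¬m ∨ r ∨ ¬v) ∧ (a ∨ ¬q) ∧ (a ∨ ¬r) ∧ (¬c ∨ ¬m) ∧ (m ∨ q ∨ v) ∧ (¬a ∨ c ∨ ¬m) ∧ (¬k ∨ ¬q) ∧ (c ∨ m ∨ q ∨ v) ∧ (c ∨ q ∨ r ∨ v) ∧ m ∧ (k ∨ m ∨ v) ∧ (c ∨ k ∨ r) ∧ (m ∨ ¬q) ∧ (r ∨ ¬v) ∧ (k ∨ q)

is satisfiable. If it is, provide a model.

Unsatisfiable — no assignment works.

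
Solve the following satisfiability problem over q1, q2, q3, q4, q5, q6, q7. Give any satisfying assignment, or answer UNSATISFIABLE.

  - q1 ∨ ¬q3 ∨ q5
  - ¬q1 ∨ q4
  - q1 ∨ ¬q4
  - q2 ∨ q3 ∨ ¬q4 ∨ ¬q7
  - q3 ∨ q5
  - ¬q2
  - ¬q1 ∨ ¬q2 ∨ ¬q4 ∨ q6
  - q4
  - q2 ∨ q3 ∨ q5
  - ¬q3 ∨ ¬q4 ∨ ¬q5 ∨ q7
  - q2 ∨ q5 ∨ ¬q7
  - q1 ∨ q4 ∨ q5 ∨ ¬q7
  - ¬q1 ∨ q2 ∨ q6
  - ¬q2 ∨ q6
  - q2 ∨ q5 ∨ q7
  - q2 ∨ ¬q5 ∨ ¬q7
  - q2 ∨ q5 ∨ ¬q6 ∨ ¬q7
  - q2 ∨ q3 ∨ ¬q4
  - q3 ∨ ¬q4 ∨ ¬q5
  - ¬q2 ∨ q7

The formula is unsatisfiable.

Case q2 = True:
  Clause (¬q2) is falsified — contradiction.
Case q2 = False:
  (q4) forces q4 = True.
  (q1 ∨ ¬q4) forces q1 = True.
  (¬q1 ∨ q2 ∨ q6) forces q6 = True.
  (q2 ∨ q3 ∨ ¬q4) forces q3 = True.
  If q5 = True:
    (¬q3 ∨ ¬q4 ∨ ¬q5 ∨ q7) forces q7 = True.
    clause (q2 ∨ ¬q5 ∨ ¬q7) is falsified.
  If q5 = False:
    (q2 ∨ q5 ∨ ¬q7) forces q7 = False.
    clause (q2 ∨ q5 ∨ q7) is falsified.
  Every sub-case reaches a contradiction.
Both cases fail, so the formula is unsatisfiable.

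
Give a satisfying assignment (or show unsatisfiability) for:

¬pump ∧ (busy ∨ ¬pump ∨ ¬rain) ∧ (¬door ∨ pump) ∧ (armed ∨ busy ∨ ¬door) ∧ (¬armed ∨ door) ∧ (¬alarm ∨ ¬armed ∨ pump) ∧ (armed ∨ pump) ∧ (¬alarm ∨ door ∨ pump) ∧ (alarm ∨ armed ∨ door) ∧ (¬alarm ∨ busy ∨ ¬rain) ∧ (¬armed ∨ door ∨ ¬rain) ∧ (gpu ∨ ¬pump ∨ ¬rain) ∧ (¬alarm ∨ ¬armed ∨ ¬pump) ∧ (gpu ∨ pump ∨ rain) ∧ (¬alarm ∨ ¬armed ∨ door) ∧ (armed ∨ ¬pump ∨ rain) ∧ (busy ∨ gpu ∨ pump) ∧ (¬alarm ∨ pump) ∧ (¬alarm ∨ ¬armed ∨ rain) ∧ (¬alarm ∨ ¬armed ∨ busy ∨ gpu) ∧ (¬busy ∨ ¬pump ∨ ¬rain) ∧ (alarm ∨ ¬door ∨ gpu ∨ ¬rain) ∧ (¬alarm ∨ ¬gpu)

Unsatisfiable — no assignment works.

Case pump = True:
  Clause (¬pump) is falsified — contradiction.
Case pump = False:
  (¬door ∨ pump) forces door = False.
  (¬armed ∨ door) forces armed = False.
  Clause (armed ∨ pump) is falsified — contradiction.
Both cases fail, so the formula is unsatisfiable.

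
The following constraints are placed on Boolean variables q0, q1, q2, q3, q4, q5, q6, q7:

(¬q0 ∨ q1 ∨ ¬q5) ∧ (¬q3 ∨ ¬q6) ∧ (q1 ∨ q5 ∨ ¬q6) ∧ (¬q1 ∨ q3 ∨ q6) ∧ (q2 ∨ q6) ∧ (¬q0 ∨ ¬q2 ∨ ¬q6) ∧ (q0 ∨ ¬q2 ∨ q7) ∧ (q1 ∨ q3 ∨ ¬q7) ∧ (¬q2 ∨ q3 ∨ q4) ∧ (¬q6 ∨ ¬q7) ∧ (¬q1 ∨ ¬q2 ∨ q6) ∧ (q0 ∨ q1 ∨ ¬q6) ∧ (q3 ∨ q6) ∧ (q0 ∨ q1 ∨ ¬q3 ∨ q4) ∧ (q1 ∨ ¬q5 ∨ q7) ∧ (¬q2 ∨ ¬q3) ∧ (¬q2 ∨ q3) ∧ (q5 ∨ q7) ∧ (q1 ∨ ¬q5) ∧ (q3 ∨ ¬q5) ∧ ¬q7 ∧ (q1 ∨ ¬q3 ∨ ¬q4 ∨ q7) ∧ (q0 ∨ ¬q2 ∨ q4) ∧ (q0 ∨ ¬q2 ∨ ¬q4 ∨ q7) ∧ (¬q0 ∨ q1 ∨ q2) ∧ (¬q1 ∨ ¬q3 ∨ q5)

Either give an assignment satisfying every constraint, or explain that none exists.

Case q2 = True:
  (¬q2 ∨ ¬q3) forces q3 = False.
  Clause (¬q2 ∨ q3) is falsified — contradiction.
Case q2 = False:
  (q2 ∨ q6) forces q6 = True.
  (¬q3 ∨ ¬q6) forces q3 = False.
  (¬q6 ∨ ¬q7) forces q7 = False.
  (q5 ∨ q7) forces q5 = True.
  Clause (q3 ∨ ¬q5) is falsified — contradiction.
Both cases fail, so the formula is unsatisfiable.

No satisfying assignment exists.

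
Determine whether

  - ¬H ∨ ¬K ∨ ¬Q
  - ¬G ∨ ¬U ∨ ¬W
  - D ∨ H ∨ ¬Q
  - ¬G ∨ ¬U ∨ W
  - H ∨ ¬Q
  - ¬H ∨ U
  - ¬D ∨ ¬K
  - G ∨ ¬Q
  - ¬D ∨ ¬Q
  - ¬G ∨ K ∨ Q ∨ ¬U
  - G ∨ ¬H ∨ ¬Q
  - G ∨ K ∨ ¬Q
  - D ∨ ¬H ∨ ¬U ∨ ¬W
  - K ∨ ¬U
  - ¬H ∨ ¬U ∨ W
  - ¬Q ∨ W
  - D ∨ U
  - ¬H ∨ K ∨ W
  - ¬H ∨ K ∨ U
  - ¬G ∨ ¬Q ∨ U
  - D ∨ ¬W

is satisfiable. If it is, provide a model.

Set D = True.
  then (¬D ∨ ¬K) forces K = False.
  then (¬D ∨ ¬Q) forces Q = False.
  then (K ∨ ¬U) forces U = False.
  then (¬H ∨ K ∨ U) forces H = False.
Set G = False.
Set W = False.
All clauses satisfied.

D = True, K = False, U = False, Q = False, H = False, G = False, W = False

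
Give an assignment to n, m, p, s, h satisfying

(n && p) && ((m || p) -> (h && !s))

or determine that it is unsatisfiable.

n = True, m = False, p = True, s = False, h = True

  n && p = True
  (m || p) -> (h && !s) = True
    m || p = True
    h && !s = True
      !s = True
Both conjuncts True, so the formula holds.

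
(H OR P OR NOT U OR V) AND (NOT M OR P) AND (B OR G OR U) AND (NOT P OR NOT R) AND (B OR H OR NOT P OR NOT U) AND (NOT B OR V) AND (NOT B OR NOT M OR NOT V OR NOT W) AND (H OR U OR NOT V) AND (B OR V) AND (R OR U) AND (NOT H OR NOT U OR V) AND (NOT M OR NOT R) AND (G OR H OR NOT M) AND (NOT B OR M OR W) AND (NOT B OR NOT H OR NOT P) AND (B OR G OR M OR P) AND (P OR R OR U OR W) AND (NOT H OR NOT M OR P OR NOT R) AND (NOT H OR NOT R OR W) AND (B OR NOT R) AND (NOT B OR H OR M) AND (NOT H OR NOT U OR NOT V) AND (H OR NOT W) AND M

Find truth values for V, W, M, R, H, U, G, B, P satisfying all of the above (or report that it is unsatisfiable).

V=T; W=F; M=T; R=F; H=F; U=T; G=T; B=T; P=T

Unit clause (M) forces M = True.
In (NOT M OR P) only P is left, so P = True.
In (NOT P OR NOT R) only NOT R is left, so R = False.
In (R OR U) only U is left, so U = True.
Try V = False:
  (NOT B OR V) forces B = False.
  clause (B OR V) is falsified — backtrack.
So V = True.
  then (NOT H OR NOT U OR NOT V) forces H = False.
  then (H OR NOT W) forces W = False.
  then (B OR H OR NOT P OR NOT U) forces B = True.
  then (G OR H OR NOT M) forces G = True.
All clauses satisfied.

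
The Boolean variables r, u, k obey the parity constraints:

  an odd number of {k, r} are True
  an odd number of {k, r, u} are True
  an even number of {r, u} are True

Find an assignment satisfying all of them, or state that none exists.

r=F, u=F, k=T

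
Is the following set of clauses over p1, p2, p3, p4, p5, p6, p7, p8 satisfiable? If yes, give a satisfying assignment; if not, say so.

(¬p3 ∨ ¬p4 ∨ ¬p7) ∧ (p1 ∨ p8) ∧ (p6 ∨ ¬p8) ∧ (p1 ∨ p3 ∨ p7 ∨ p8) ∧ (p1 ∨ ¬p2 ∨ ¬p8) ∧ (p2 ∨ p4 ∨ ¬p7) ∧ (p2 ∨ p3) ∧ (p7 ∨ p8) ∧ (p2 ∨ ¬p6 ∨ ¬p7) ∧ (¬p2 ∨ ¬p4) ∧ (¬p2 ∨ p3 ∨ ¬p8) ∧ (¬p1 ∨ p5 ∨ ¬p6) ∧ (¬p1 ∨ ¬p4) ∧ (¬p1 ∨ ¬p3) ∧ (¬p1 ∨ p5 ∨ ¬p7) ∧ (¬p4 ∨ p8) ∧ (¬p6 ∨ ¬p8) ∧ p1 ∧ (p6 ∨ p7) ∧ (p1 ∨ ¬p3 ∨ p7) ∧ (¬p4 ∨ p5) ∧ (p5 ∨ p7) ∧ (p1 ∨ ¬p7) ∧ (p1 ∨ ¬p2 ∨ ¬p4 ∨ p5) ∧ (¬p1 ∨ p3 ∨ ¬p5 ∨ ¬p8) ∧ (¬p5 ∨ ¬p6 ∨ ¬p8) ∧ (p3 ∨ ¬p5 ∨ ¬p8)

p1 = True, p2 = True, p3 = False, p4 = False, p5 = True, p6 = False, p7 = True, p8 = False

Unit clause (p1) forces p1 = True.
In (¬p1 ∨ ¬p4) only ¬p4 is left, so p4 = False.
In (¬p1 ∨ ¬p3) only ¬p3 is left, so p3 = False.
In (p2 ∨ p3) only p2 is left, so p2 = True.
In (¬p2 ∨ p3 ∨ ¬p8) only ¬p8 is left, so p8 = False.
In (p7 ∨ p8) only p7 is left, so p7 = True.
In (¬p1 ∨ p5 ∨ ¬p7) only p5 is left, so p5 = True.
Set p6 = False.
All clauses satisfied.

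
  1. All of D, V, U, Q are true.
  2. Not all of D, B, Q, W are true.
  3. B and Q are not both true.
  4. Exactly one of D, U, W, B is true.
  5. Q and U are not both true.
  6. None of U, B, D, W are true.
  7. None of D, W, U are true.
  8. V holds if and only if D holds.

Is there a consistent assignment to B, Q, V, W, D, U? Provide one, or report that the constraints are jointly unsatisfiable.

Case D = True:
  Constraint (6) is violated (D=T) — contradiction.
Case D = False:
  Constraint (1) is violated (D=F) — contradiction.
Both cases fail — unsatisfiable.

The formula is unsatisfiable.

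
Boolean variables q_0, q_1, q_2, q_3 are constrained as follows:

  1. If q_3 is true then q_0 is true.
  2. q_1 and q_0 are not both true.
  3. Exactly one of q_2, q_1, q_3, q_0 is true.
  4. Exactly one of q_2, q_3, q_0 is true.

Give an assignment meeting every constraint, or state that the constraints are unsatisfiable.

q_0: False; q_1: False; q_2: True; q_3: False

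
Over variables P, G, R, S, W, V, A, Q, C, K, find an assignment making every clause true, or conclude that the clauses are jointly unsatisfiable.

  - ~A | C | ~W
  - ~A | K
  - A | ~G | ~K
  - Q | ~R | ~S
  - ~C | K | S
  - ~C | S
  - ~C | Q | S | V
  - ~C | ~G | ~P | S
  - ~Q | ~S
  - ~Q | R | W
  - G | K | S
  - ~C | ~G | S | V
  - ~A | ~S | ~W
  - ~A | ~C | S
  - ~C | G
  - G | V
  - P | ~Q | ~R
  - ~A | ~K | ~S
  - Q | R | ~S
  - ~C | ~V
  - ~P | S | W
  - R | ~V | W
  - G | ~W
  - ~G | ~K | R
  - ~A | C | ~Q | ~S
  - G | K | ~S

P=T; G=T; R=T; S=F; W=T; V=T; A=F; Q=T; C=F; K=F

Set P = True.
Set G = True.
Set R = True.
Try S = True:
  (Q | ~R | ~S) forces Q = True.
  clause (~Q | ~S) is falsified — backtrack.
So S = False.
  then (~C | S) forces C = False.
  then (~P | S | W) forces W = True.
  then (~A | C | ~W) forces A = False.
  then (A | ~G | ~K) forces K = False.
Set V = True.
Set Q = True.
All clauses satisfied.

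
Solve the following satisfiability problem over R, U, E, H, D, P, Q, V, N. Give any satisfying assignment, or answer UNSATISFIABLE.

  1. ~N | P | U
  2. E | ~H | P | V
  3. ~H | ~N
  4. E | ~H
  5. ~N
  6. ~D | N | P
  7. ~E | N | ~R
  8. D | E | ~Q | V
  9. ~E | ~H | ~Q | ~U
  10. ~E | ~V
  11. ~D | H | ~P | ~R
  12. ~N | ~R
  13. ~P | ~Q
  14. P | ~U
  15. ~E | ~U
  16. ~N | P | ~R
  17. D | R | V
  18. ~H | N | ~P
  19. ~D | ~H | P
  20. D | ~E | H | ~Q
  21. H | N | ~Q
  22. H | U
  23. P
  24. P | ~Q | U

Unit clause (~N) forces N = False.
Unit clause (P) forces P = True.
In (~P | ~Q) only ~Q is left, so Q = False.
In (~H | N | ~P) only ~H is left, so H = False.
In (H | U) only U is left, so U = True.
In (~E | ~U) only ~E is left, so E = False.
Set R = False.
Set D = False.
  then (D | R | V) forces V = True.
All clauses satisfied.

R = False; U = True; E = False; H = False; D = False; P = True; Q = False; V = True; N = False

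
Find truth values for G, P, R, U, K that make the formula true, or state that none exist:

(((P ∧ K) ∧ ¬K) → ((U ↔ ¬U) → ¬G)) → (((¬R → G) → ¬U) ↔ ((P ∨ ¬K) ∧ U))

G = False; P = False; R = False; U = True; K = False

  (((P ∧ K) ∧ ¬K) → ((U ↔ ¬U) → ¬G)) → (((¬R → G) → ¬U) ↔ ((P ∨ ¬K) ∧ U)) = True
    ((P ∧ K) ∧ ¬K) → ((U ↔ ¬U) → ¬G) = True
      (P ∧ K) ∧ ¬K = False
        P ∧ K = False
        ¬K = True
      (U ↔ ¬U) → ¬G = True
        U ↔ ¬U = False
          ¬U = False
        ¬G = True
    ((¬R → G) → ¬U) ↔ ((P ∨ ¬K) ∧ U) = True
      (¬R → G) → ¬U = True
        ¬R → G = False
          ¬R = True
        ¬U = False
      (P ∨ ¬K) ∧ U = True
        P ∨ ¬K = True
          ¬K = True
The formula evaluates to True.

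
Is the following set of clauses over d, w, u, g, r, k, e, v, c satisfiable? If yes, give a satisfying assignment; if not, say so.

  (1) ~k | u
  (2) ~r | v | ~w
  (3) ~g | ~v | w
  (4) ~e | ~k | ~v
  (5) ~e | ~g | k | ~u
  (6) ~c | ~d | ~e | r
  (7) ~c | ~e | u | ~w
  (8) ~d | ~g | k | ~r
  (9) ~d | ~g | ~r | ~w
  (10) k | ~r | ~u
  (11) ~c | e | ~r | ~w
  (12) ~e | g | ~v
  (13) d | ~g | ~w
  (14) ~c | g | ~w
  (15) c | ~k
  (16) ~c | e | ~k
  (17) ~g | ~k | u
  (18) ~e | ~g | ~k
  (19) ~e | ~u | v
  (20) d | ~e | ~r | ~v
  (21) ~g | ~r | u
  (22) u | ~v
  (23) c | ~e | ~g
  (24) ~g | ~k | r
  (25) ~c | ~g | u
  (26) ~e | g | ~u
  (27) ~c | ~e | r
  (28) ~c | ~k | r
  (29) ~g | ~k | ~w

Set d = False.
Set w = False.
Set u = False.
  then (~k | u) forces k = False.
  then (u | ~v) forces v = False.
Set g = True.
  then (~g | ~r | u) forces r = False.
  then (~c | ~g | u) forces c = False.
  then (c | ~e | ~g) forces e = False.
All clauses satisfied.

d = False, w = False, u = False, g = True, r = False, k = False, e = False, v = False, c = False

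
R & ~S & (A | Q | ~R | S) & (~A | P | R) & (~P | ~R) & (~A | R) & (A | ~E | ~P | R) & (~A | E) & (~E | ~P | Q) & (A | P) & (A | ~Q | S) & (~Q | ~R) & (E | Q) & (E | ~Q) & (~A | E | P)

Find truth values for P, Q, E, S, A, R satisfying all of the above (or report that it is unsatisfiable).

P=F, Q=F, E=T, S=F, A=T, R=T

Unit clause (R) forces R = True.
Unit clause (~S) forces S = False.
In (~P | ~R) only ~P is left, so P = False.
In (A | P) only A is left, so A = True.
In (~Q | ~R) only ~Q is left, so Q = False.
In (E | Q) only E is left, so E = True.
All clauses satisfied.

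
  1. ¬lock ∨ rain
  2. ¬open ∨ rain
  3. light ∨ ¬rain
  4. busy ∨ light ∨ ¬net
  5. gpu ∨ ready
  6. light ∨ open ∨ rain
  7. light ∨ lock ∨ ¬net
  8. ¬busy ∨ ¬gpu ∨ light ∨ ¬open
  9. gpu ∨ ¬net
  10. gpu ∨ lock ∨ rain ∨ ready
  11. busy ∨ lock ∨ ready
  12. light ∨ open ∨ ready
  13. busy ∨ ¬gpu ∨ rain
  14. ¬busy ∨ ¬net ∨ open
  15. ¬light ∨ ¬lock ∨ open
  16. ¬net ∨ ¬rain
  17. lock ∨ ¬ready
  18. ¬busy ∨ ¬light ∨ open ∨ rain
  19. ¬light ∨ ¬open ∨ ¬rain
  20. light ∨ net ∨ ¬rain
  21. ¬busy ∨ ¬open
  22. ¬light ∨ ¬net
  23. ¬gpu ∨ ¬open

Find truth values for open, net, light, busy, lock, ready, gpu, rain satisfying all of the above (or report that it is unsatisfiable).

open: False; net: False; light: True; busy: True; lock: False; ready: False; gpu: True; rain: True

Try open = True:
  (¬open ∨ rain) forces rain = True.
  (light ∨ ¬rain) forces light = True.
  clause (¬light ∨ ¬open ∨ ¬rain) is falsified — backtrack.
So open = False.
Try net = True:
  (gpu ∨ ¬net) forces gpu = True.
  (¬busy ∨ ¬net ∨ open) forces busy = False.
  (busy ∨ light ∨ ¬net) forces light = True.
  clause (¬light ∨ ¬net) is falsified — backtrack.
So net = False.
Set light = True.
  then (¬light ∨ ¬lock ∨ open) forces lock = False.
  then (lock ∨ ¬ready) forces ready = False.
  then (gpu ∨ ready) forces gpu = True.
  then (busy ∨ lock ∨ ready) forces busy = True.
  then (¬busy ∨ ¬light ∨ open ∨ rain) forces rain = True.
All clauses satisfied.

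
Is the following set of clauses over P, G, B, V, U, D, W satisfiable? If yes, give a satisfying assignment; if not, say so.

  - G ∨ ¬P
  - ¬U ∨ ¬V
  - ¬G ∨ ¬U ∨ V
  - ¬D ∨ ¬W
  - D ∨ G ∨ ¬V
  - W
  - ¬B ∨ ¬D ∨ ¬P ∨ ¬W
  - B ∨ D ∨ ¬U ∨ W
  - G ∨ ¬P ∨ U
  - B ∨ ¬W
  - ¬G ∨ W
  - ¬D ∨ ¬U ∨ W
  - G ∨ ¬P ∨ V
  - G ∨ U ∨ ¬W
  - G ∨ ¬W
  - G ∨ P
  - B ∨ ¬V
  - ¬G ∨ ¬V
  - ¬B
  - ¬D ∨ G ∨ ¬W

Case B = True:
  Clause (¬B) is falsified — contradiction.
Case B = False:
  (W) forces W = True.
  Clause (B ∨ ¬W) is falsified — contradiction.
Both cases fail, so the formula is unsatisfiable.

Unsatisfiable — no assignment works.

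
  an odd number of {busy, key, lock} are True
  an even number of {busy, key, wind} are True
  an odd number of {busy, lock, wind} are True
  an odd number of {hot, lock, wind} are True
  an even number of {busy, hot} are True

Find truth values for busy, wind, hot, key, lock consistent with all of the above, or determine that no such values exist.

busy = False; wind = True; hot = False; key = True; lock = False

{busy, key, lock}: 1 true → odd ✓
{busy, key, wind}: 2 true → even ✓
{busy, lock, wind}: 1 true → odd ✓
{hot, lock, wind}: 1 true → odd ✓
{busy, hot}: 0 true → even ✓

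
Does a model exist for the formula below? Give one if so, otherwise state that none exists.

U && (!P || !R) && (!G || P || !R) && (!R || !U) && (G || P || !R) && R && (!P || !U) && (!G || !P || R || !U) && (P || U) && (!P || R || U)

Case R = True:
  (U) forces U = True.
  Clause (!R || !U) is falsified — contradiction.
Case R = False:
  Clause (R) is falsified — contradiction.
Both cases fail, so the formula is unsatisfiable.

Unsatisfiable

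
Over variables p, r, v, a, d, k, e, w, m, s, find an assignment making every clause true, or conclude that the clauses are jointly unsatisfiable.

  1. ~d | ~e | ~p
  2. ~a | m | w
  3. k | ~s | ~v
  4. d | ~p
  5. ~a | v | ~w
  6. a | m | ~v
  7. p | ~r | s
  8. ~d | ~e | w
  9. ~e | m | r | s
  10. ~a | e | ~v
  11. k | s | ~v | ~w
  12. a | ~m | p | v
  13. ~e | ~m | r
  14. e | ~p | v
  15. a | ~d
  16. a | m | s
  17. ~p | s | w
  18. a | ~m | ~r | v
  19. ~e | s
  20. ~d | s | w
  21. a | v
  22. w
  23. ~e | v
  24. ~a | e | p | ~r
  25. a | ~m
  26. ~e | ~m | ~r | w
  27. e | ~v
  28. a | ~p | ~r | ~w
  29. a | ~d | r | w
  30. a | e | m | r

p: False, r: False, v: True, a: True, d: False, k: True, e: True, w: True, m: False, s: True

Unit clause (w) forces w = True.
Try p = True:
  (d | ~p) forces d = True.
  (~d | ~e | ~p) forces e = False.
  (e | ~p | v) forces v = True.
  clause (e | ~v) is falsified — backtrack.
So p = False.
Set r = False.
Try v = False:
  (~a | v | ~w) forces a = False.
  clause (a | v) is falsified — backtrack.
So v = True.
  then (e | ~v) forces e = True.
  then (~e | ~m | r) forces m = False.
  then (~e | s) forces s = True.
  then (k | ~s | ~v) forces k = True.
  then (a | m | ~v) forces a = True.
Set d = False.
All clauses satisfied.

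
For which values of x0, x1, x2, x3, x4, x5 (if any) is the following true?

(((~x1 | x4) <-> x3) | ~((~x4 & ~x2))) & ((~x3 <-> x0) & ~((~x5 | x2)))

x0 = True, x1 = True, x2 = False, x3 = False, x4 = False, x5 = True

  ((~x1 | x4) <-> x3) | ~((~x4 & ~x2)) = True
    (~x1 | x4) <-> x3 = True
      ~x1 | x4 = False
        ~x1 = False
    ~((~x4 & ~x2)) = False
      ~x4 & ~x2 = True
        ~x4 = True
        ~x2 = True
  (~x3 <-> x0) & ~((~x5 | x2)) = True
    ~x3 <-> x0 = True
      ~x3 = True
    ~((~x5 | x2)) = True
      ~x5 | x2 = False
        ~x5 = False
Both conjuncts True, so the formula holds.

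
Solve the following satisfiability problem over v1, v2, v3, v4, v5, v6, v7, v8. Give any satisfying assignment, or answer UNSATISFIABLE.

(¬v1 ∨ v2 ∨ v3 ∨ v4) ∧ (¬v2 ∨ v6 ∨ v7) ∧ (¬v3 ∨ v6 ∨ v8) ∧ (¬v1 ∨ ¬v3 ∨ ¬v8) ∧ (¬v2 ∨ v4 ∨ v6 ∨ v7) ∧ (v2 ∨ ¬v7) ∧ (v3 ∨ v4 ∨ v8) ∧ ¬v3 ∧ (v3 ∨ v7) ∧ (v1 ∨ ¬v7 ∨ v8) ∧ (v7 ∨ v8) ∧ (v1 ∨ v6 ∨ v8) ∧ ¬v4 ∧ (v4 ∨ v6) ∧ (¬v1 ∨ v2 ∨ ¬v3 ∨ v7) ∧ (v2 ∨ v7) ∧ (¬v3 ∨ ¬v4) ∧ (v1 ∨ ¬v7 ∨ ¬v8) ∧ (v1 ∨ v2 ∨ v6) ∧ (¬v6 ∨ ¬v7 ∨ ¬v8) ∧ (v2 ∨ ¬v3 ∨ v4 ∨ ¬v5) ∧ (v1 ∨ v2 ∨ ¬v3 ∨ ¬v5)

The formula is unsatisfiable.

Case v3 = True:
  Clause (¬v3) is falsified — contradiction.
Case v3 = False:
  (v3 ∨ v7) forces v7 = True.
  (v2 ∨ ¬v7) forces v2 = True.
  (¬v4) forces v4 = False.
  (v3 ∨ v4 ∨ v8) forces v8 = True.
  (v4 ∨ v6) forces v6 = True.
  Clause (¬v6 ∨ ¬v7 ∨ ¬v8) is falsified — contradiction.
Both cases fail, so the formula is unsatisfiable.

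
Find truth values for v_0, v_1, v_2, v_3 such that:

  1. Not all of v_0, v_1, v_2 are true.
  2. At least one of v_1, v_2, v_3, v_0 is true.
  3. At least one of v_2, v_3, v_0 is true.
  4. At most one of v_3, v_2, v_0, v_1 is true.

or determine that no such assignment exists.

v_0 = True; v_1 = False; v_2 = False; v_3 = False

  (1) {v_0, v_1, v_2}: 1/3 true — not all ✓
  (2) {v_1, v_2, v_3, v_0}: 1 true — at least one ✓
  (3) {v_2, v_3, v_0}: 1 true — at least one ✓
  (4) {v_3, v_2, v_0, v_1}: 1 true — at most one ✓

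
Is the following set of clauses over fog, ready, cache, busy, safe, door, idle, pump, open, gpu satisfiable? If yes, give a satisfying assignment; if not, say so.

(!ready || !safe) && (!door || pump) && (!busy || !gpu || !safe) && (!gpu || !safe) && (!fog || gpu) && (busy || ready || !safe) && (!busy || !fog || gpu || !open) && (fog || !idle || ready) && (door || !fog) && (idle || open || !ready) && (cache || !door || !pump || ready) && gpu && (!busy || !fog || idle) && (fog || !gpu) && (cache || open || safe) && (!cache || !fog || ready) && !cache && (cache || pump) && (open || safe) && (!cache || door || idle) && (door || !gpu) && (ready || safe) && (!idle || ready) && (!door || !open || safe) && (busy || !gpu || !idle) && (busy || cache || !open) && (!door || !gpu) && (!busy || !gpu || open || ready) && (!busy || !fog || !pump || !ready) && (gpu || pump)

UNSATISFIABLE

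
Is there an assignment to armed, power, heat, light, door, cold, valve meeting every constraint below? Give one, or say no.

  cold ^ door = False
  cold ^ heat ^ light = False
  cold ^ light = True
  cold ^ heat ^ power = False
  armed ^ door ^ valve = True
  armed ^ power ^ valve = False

armed = True, power = False, heat = True, light = False, door = True, cold = True, valve = True

cold ^ door = T ^ T = False ✓
cold ^ heat ^ light = T ^ T ^ F = False ✓
cold ^ light = T ^ F = True ✓
cold ^ heat ^ power = T ^ T ^ F = False ✓
armed ^ door ^ valve = T ^ T ^ T = True ✓
armed ^ power ^ valve = T ^ F ^ T = False ✓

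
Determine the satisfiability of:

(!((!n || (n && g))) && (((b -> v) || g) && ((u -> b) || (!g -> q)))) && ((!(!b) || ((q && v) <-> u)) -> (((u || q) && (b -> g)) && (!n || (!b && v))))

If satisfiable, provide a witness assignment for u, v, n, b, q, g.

u: False, v: True, n: True, b: False, q: True, g: False

  !((!n || (n && g))) && (((b -> v) || g) && ((u -> b) || (!g -> q))) = True
    !((!n || (n && g))) = True
      !n || (n && g) = False
        !n = False
        n && g = False
    ((b -> v) || g) && ((u -> b) || (!g -> q)) = True
      (b -> v) || g = True
        b -> v = True
      (u -> b) || (!g -> q) = True
        u -> b = True
        !g -> q = True
          !g = True
  (!(!b) || ((q && v) <-> u)) -> (((u || q) && (b -> g)) && (!n || (!b && v))) = True
    !(!b) || ((q && v) <-> u) = False
      !(!b) = False
        !b = True
      (q && v) <-> u = False
        q && v = True
    ((u || q) && (b -> g)) && (!n || (!b && v)) = True
      (u || q) && (b -> g) = True
        u || q = True
        b -> g = True
      !n || (!b && v) = True
        !n = False
        !b && v = True
          !b = True
Both conjuncts True, so the formula holds.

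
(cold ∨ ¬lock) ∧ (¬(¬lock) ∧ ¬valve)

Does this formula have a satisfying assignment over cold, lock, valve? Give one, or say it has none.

cold = True; lock = True; valve = False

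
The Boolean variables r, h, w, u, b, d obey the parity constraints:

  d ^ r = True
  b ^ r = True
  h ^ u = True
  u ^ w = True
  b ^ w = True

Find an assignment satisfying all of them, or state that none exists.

r=T; h=T; w=T; u=F; b=F; d=F

d ^ r = F ^ T = True ✓
b ^ r = F ^ T = True ✓
h ^ u = T ^ F = True ✓
u ^ w = F ^ T = True ✓
b ^ w = F ^ T = True ✓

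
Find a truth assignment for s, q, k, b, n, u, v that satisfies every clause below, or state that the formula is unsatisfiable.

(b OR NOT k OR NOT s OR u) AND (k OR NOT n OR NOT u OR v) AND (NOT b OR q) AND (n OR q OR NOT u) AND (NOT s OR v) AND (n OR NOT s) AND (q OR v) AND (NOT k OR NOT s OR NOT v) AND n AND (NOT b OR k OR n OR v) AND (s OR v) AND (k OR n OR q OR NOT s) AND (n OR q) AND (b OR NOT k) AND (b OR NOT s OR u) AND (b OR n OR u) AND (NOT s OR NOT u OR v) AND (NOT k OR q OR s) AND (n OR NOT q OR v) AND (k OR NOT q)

Unit clause (n) forces n = True.
Set s = False.
  then (s OR v) forces v = True.
Set q = False.
  then (NOT b OR q) forces b = False.
  then (b OR NOT k) forces k = False.
Set u = True.
All clauses satisfied.

s = False, q = False, k = False, b = False, n = True, u = True, v = True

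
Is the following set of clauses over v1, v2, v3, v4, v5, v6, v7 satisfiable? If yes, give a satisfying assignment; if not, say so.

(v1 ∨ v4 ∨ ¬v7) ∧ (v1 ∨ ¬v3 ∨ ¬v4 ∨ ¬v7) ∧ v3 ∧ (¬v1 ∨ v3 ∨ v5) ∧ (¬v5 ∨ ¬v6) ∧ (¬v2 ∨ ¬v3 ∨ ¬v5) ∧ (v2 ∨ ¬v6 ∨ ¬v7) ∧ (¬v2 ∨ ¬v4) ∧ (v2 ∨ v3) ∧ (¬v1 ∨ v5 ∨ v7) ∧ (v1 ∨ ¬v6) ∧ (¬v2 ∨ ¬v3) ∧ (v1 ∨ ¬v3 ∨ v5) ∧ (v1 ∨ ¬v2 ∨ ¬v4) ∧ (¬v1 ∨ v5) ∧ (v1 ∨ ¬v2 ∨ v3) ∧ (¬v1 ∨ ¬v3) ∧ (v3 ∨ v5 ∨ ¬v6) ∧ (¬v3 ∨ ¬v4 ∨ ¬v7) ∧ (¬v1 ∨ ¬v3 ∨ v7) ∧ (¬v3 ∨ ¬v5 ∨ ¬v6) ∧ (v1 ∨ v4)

v1=F, v2=F, v3=T, v4=T, v5=T, v6=F, v7=F

Unit clause (v3) forces v3 = True.
In (¬v2 ∨ ¬v3) only ¬v2 is left, so v2 = False.
In (¬v1 ∨ ¬v3) only ¬v1 is left, so v1 = False.
In (v1 ∨ v4) only v4 is left, so v4 = True.
In (v1 ∨ ¬v3 ∨ ¬v4 ∨ ¬v7) only ¬v7 is left, so v7 = False.
In (v1 ∨ ¬v6) only ¬v6 is left, so v6 = False.
In (v1 ∨ ¬v3 ∨ v5) only v5 is left, so v5 = True.
All clauses satisfied.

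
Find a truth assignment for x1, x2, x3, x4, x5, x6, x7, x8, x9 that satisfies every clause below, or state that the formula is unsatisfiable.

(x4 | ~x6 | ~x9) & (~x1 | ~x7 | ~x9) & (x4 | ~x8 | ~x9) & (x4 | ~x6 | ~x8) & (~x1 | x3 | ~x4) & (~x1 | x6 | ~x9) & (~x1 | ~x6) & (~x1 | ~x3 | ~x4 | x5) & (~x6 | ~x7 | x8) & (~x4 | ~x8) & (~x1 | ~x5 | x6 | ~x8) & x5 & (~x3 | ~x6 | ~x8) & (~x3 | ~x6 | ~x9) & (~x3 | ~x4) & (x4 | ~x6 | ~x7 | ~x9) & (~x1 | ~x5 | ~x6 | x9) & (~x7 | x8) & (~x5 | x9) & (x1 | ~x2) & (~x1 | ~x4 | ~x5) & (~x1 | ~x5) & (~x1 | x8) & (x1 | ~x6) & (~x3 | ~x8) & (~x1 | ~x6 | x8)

x1 = False, x2 = False, x3 = False, x4 = False, x5 = True, x6 = False, x7 = False, x8 = False, x9 = True

Unit clause (x5) forces x5 = True.
In (~x5 | x9) only x9 is left, so x9 = True.
In (~x1 | ~x5) only ~x1 is left, so x1 = False.
In (x1 | ~x6) only ~x6 is left, so x6 = False.
In (x1 | ~x2) only ~x2 is left, so x2 = False.
Set x3 = False.
Set x4 = False.
  then (x4 | ~x8 | ~x9) forces x8 = False.
  then (~x7 | x8) forces x7 = False.
All clauses satisfied.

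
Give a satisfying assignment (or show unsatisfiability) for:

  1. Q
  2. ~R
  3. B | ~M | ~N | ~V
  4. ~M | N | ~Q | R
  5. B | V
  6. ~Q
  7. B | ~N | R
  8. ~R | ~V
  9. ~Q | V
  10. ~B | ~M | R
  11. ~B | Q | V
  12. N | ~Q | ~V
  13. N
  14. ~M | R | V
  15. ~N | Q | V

Unsatisfiable — no assignment works.

Case Q = True:
  Clause (~Q) is falsified — contradiction.
Case Q = False:
  Clause (Q) is falsified — contradiction.
Both cases fail, so the formula is unsatisfiable.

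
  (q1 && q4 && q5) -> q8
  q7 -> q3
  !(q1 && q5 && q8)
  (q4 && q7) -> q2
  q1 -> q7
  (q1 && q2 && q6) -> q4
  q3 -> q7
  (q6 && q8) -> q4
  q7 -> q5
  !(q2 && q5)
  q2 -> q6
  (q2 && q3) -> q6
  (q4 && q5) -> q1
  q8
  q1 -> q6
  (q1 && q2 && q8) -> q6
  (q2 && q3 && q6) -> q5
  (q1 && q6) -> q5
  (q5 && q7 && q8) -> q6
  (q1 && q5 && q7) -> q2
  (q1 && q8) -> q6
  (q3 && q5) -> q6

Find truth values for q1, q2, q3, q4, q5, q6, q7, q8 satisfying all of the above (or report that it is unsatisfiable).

q1 = False, q2 = False, q3 = False, q4 = True, q5 = False, q6 = False, q7 = False, q8 = True

Unit clause (q8) forces q8 = True.
Try q1 = True:
  (!q1 || !q5 || !q8) forces q5 = False.
  (!q1 || q5 || !q6) forces q6 = False.
  clause (!q1 || q6 || !q8) is falsified — backtrack.
So q1 = False.
Set q2 = False.
Set q3 = False.
  then (q3 || !q7) forces q7 = False.
Set q4 = True.
  then (q1 || !q4 || !q5) forces q5 = False.
Set q6 = False.
All clauses satisfied.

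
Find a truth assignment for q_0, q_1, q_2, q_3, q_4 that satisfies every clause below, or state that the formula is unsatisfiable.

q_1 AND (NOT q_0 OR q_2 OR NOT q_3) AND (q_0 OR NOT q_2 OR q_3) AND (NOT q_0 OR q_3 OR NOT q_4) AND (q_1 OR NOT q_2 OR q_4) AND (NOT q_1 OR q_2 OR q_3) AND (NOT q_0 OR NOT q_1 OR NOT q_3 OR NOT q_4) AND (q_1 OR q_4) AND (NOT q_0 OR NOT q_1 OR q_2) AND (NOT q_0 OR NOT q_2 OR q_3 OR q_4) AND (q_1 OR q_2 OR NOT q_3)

q_0 = False, q_1 = True, q_2 = False, q_3 = True, q_4 = True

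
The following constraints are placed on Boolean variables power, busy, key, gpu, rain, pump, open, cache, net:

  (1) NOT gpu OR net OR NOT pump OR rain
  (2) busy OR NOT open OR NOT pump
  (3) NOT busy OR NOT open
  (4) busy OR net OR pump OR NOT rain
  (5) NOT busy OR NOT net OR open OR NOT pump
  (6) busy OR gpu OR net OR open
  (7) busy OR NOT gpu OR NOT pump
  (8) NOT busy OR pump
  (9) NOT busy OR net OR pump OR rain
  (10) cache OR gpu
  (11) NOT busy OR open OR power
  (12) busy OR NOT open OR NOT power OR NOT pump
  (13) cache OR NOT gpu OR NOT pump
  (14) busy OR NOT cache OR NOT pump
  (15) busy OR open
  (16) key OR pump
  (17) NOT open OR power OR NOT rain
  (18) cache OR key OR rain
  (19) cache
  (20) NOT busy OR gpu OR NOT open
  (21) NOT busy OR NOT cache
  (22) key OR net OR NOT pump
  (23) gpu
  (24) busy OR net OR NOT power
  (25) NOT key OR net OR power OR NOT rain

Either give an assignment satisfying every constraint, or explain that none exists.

Unit clause (cache) forces cache = True.
In (NOT busy OR NOT cache) only NOT busy is left, so busy = False.
Unit clause (gpu) forces gpu = True.
In (busy OR NOT gpu OR NOT pump) only NOT pump is left, so pump = False.
In (busy OR open) only open is left, so open = True.
In (key OR pump) only key is left, so key = True.
Set power = True.
  then (busy OR net OR NOT power) forces net = True.
Set rain = False.
All clauses satisfied.

power=T, busy=F, key=T, gpu=T, rain=F, pump=F, open=T, cache=T, net=T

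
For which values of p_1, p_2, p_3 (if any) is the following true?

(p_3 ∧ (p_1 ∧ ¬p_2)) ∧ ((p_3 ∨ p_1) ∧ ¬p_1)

The formula is unsatisfiable.

Case p_1 = True: the conjunct ¬p_1 is False.
Case p_1 = False: the conjunct p_1 is False.
Both cases fail — unsatisfiable.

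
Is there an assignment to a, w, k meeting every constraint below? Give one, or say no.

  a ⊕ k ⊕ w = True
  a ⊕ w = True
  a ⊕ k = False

a = False; w = True; k = False

a ⊕ k ⊕ w = F ⊕ F ⊕ T = True ✓
a ⊕ w = F ⊕ T = True ✓
a ⊕ k = F ⊕ F = False ✓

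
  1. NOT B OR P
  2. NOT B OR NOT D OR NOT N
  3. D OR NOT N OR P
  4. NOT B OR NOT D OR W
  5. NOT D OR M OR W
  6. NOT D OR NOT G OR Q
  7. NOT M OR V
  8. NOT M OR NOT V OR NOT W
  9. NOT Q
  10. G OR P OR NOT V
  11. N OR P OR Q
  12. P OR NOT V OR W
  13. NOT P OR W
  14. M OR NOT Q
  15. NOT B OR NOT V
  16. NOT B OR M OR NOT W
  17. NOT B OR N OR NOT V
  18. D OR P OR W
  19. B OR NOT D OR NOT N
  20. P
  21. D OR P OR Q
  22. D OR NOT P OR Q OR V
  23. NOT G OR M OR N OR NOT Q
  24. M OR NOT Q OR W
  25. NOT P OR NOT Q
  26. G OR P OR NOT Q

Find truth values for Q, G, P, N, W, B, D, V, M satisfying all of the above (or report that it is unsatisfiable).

Unit clause (NOT Q) forces Q = False.
Unit clause (P) forces P = True.
In (NOT P OR W) only W is left, so W = True.
Set G = False.
Set N = False.
Try B = True:
  (NOT B OR NOT V) forces V = False.
  (NOT M OR V) forces M = False.
  clause (NOT B OR M OR NOT W) is falsified — backtrack.
So B = False.
Set D = True.
Set V = True.
  then (NOT M OR NOT V OR NOT W) forces M = False.
All clauses satisfied.

Q=F, G=F, P=T, N=F, W=T, B=F, D=T, V=T, M=F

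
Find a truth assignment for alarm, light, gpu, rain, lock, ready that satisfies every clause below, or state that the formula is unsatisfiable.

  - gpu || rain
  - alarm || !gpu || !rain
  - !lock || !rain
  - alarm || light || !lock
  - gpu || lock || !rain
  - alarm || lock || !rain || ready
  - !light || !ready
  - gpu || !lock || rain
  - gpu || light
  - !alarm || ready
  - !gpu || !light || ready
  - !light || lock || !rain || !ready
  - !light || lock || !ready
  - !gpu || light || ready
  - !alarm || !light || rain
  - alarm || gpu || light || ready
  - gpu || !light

Set alarm = True.
  then (!alarm || ready) forces ready = True.
  then (!light || !ready) forces light = False.
  then (gpu || light) forces gpu = True.
Set rain = False.
Set lock = False.
All clauses satisfied.

alarm = True; light = False; gpu = True; rain = False; lock = False; ready = True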